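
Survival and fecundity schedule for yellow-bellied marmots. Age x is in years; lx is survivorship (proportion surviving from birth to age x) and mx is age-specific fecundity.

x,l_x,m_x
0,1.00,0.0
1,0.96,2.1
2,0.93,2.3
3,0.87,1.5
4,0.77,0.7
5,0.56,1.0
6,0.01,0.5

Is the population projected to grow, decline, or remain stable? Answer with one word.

R0 = Σ lx·mx = 0 + 2.016 + 2.139 + 1.305 + 0.539 + 0.56 + 0.005 = 6.564
R0 > 1, so the population is growing.

growing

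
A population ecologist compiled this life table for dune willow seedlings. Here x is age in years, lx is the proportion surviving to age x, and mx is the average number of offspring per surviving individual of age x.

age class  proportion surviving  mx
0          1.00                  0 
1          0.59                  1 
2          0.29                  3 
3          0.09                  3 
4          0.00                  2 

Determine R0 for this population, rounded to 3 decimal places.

lx·mx by age: 0, 0.59, 0.87, 0.27, 0
R0 = Σ lx·mx = 1.73 → 1.730

1.730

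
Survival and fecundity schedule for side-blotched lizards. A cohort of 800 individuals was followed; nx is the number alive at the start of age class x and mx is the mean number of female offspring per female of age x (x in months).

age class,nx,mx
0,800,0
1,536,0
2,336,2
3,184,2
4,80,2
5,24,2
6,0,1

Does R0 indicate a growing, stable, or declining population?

lx = nx/n0 = nx/800: 1, 0.67, 0.42, 0.23, 0.1, 0.03, 0
R0 = Σ lx·mx = 0 + 0 + 0.84 + 0.46 + 0.2 + 0.06 + 0 = 1.56
R0 > 1, so the population is growing.

growing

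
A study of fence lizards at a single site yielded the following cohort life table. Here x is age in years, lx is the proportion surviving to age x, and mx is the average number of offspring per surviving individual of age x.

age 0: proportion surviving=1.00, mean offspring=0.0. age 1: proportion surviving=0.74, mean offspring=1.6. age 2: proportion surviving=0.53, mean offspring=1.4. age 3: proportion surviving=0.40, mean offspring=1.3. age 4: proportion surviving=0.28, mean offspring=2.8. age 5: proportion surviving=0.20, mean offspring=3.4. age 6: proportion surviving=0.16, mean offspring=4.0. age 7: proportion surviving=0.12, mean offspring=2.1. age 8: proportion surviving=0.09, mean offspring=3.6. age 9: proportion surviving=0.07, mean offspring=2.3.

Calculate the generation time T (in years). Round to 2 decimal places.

lx·mx: 0, 1.184, 0.742, 0.52, 0.784, 0.68, 0.64, 0.252, 0.324, 0.161 → R0 = 5.287
x·lx·mx: 0, 1.184, 1.484, 1.56, 3.136, 3.4, 3.84, 1.764, 2.592, 1.449 → Σ = 20.409
T = 20.409 / 5.287 = 3.860223… → 3.86

3.86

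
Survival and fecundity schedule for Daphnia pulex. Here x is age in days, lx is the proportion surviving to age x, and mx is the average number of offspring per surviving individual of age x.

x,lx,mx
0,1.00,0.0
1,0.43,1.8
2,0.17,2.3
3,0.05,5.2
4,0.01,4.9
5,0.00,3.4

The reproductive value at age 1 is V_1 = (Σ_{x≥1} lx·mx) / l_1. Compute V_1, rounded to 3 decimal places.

3.428

lx·mx for x ≥ 1: 0.774, 0.391, 0.26, 0.049, 0 → sum = 1.474
V_1 = 1.474 / l_1 = 1.474 / 0.43 = 3.427907… → 3.428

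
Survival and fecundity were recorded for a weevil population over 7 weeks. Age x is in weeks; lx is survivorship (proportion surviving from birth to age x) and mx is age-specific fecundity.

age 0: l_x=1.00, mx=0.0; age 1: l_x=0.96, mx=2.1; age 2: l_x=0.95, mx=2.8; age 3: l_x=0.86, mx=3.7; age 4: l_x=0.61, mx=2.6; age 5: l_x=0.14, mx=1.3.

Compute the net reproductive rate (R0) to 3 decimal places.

lx·mx by age: 0, 2.016, 2.66, 3.182, 1.586, 0.182
R0 = Σ lx·mx = 9.626 → 9.626

9.626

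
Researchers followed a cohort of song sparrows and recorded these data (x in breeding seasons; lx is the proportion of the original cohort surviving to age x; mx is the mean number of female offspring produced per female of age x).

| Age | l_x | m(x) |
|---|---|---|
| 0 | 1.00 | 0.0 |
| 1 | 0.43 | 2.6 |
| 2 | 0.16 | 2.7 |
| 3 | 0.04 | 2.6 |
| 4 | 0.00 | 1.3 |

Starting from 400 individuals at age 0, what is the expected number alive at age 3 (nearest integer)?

Expected survivors = N0 · l_3 = 400 × 0.04 = 16 → 16

16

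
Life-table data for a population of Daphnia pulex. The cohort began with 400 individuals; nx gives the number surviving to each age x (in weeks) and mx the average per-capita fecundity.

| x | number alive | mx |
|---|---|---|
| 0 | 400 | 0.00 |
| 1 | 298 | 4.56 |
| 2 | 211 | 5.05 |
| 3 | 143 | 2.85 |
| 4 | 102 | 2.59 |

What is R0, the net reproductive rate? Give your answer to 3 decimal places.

7.740

lx = nx/n0 = nx/400: 1, 0.745, 0.5275, 0.3575, 0.255
lx·mx by age: 0, 3.3972, 2.663875, 1.018875, 0.66045
R0 = Σ lx·mx = 7.7404 → 7.740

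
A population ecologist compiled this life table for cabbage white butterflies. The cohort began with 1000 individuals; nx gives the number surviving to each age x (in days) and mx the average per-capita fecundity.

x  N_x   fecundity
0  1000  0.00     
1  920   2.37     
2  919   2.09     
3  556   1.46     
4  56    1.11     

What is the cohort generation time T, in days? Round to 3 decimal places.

lx = nx/n0 = nx/1000: 1, 0.92, 0.919, 0.556, 0.056
lx·mx: 0, 2.1804, 1.92071, 0.81176, 0.06216 → R0 = 4.97503
x·lx·mx: 0, 2.1804, 3.84142, 2.43528, 0.24864 → Σ = 8.70574
T = 8.70574 / 4.97503 = 1.749887… → 1.750

1.750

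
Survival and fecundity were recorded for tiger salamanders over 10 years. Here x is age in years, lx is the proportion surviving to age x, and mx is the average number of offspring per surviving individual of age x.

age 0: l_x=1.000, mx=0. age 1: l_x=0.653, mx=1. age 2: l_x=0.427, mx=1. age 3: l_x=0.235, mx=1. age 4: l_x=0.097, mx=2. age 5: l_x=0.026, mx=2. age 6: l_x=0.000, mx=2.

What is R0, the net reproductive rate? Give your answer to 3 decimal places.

1.561

lx·mx by age: 0, 0.653, 0.427, 0.235, 0.194, 0.052, 0
R0 = Σ lx·mx = 1.561 → 1.561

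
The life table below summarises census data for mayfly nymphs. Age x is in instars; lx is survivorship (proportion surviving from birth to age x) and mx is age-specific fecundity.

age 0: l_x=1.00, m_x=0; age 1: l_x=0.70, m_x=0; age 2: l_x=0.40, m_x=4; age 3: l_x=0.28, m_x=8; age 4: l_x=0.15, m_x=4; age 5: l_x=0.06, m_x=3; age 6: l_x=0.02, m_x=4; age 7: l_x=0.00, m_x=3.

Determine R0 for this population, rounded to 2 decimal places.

4.70

lx·mx by age: 0, 0, 1.6, 2.24, 0.6, 0.18, 0.08, 0
R0 = Σ lx·mx = 4.7 → 4.70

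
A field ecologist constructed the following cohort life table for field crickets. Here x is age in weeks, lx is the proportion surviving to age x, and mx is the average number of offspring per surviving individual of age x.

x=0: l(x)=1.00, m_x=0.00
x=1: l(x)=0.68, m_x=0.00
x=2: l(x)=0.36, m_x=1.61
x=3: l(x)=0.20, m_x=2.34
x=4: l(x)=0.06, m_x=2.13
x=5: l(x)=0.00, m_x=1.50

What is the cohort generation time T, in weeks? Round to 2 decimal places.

2.62

lx·mx: 0, 0, 0.5796, 0.468, 0.1278, 0 → R0 = 1.1754
x·lx·mx: 0, 0, 1.1592, 1.404, 0.5112, 0 → Σ = 3.0744
T = 3.0744 / 1.1754 = 2.61562… → 2.62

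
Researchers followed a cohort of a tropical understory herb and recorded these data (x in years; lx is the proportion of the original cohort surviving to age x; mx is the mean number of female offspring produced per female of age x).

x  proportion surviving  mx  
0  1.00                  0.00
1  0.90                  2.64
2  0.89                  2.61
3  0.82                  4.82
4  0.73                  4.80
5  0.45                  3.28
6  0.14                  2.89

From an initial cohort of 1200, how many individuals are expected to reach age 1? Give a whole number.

1080

Expected survivors = N0 · l_1 = 1200 × 0.90 = 1080 → 1080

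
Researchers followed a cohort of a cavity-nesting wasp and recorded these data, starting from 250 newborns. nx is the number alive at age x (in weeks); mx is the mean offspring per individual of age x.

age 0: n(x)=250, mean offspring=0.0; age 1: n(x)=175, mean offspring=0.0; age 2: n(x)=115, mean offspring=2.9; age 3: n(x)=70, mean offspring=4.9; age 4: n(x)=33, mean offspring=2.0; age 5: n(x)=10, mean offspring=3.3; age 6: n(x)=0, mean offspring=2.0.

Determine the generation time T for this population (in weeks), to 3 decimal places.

2.740

lx = nx/n0 = nx/250: 1, 0.7, 0.46, 0.28, 0.132, 0.04, 0
lx·mx: 0, 0, 1.334, 1.372, 0.264, 0.132, 0 → R0 = 3.102
x·lx·mx: 0, 0, 2.668, 4.116, 1.056, 0.66, 0 → Σ = 8.5
T = 8.5 / 3.102 = 2.740168… → 2.740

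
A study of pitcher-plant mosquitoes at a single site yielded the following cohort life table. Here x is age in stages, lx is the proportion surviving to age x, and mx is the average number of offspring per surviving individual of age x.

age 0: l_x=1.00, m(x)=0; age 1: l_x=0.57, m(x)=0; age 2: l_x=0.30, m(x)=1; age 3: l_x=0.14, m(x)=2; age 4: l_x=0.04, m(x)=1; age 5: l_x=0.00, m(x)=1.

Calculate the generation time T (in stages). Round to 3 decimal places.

2.581

lx·mx: 0, 0, 0.3, 0.28, 0.04, 0 → R0 = 0.62
x·lx·mx: 0, 0, 0.6, 0.84, 0.16, 0 → Σ = 1.6
T = 1.6 / 0.62 = 2.580645… → 2.581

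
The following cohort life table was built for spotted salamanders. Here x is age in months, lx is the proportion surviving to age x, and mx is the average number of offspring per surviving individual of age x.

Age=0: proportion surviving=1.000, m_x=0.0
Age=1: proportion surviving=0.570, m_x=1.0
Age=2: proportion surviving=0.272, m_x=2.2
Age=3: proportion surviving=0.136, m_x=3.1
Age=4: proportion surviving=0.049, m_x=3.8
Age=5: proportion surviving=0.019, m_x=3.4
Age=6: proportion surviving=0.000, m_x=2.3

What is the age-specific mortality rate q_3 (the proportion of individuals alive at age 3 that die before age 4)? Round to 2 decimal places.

q_3 = (l_3 − l_4) / l_3 = (0.136 − 0.049) / 0.136
     = 0.087 / 0.136 = 0.639706… → 0.64

0.64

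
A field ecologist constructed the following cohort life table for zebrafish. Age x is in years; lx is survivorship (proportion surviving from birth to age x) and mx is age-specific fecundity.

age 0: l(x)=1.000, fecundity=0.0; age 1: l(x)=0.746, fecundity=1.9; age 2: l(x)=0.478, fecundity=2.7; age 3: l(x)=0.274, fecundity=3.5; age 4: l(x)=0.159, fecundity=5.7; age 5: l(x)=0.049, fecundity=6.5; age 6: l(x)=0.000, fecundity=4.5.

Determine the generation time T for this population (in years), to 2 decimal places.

2.47

lx·mx: 0, 1.4174, 1.2906, 0.959, 0.9063, 0.3185, 0 → R0 = 4.8918
x·lx·mx: 0, 1.4174, 2.5812, 2.877, 3.6252, 1.5925, 0 → Σ = 12.0933
T = 12.0933 / 4.8918 = 2.472157… → 2.47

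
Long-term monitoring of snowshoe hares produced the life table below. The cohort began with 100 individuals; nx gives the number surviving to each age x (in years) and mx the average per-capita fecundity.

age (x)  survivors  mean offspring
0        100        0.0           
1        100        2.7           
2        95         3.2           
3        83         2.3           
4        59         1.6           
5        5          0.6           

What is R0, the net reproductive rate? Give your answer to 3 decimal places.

lx = nx/n0 = nx/100: 1, 1, 0.95, 0.83, 0.59, 0.05
lx·mx by age: 0, 2.7, 3.04, 1.909, 0.944, 0.03
R0 = Σ lx·mx = 8.623 → 8.623

8.623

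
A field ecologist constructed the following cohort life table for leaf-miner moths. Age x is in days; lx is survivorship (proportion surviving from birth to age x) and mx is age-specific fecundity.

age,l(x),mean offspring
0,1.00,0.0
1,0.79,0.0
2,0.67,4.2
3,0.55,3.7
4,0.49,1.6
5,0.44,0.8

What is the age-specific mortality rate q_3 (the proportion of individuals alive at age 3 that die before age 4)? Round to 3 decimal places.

0.109

q_3 = (l_3 − l_4) / l_3 = (0.55 − 0.49) / 0.55
     = 0.06 / 0.55 = 0.109091… → 0.109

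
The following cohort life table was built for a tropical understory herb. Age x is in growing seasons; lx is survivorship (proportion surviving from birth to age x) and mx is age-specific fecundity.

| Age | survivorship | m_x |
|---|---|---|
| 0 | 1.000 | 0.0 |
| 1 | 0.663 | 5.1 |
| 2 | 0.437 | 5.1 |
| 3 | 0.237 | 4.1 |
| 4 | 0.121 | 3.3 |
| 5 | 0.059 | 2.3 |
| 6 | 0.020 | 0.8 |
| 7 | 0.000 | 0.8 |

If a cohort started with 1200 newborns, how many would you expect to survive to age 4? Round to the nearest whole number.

Expected survivors = N0 · l_4 = 1200 × 0.121 = 145.2 → 145

145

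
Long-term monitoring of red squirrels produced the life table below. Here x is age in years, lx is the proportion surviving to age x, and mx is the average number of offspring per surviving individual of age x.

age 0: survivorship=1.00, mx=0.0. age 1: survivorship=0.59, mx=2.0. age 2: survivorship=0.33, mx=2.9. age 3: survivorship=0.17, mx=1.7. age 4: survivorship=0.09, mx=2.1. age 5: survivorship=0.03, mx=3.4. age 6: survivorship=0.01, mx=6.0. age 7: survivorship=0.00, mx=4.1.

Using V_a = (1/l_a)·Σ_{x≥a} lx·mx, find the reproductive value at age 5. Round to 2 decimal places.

5.40

lx·mx for x ≥ 5: 0.102, 0.06, 0 → sum = 0.162
V_5 = 0.162 / l_5 = 0.162 / 0.03 = 5.4 → 5.40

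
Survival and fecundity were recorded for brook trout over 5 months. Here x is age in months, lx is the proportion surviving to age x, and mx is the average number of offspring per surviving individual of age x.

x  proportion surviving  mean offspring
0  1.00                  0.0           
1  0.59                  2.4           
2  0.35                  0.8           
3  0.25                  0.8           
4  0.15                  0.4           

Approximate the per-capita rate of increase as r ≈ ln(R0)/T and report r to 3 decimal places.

0.466

R0 = Σ lx·mx = 0 + 1.416 + 0.28 + 0.2 + 0.06 = 1.956
Σ x·lx·mx = 2.816; T = 2.816/1.956 = 1.43967…
r ≈ ln(R0)/T = ln(1.956)/1.43967… = 0.46601… → 0.466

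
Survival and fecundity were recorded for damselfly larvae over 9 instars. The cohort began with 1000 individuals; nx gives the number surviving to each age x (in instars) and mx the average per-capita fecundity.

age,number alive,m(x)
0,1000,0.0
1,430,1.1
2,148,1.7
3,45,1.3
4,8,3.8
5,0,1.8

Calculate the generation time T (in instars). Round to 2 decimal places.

lx = nx/n0 = nx/1000: 1, 0.43, 0.148, 0.045, 0.008, 0
lx·mx: 0, 0.473, 0.2516, 0.0585, 0.0304, 0 → R0 = 0.8135
x·lx·mx: 0, 0.473, 0.5032, 0.1755, 0.1216, 0 → Σ = 1.2733
T = 1.2733 / 0.8135 = 1.565212… → 1.57

1.57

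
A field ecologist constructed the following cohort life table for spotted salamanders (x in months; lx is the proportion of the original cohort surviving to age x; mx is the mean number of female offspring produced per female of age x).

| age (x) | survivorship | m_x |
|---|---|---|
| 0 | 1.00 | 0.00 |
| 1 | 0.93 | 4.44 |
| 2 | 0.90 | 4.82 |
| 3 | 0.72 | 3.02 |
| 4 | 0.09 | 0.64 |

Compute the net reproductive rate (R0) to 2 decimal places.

lx·mx by age: 0, 4.1292, 4.338, 2.1744, 0.0576
R0 = Σ lx·mx = 10.6992 → 10.70

10.70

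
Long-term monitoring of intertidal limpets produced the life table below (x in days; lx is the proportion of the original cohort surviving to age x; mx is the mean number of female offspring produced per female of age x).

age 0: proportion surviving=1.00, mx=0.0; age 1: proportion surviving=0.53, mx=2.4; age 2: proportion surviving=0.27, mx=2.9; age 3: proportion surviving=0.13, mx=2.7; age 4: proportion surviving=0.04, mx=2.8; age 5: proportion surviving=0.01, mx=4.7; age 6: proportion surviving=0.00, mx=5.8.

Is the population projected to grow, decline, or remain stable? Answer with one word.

growing

R0 = Σ lx·mx = 0 + 1.272 + 0.783 + 0.351 + 0.112 + 0.047 + 0 = 2.565
R0 > 1, so the population is growing.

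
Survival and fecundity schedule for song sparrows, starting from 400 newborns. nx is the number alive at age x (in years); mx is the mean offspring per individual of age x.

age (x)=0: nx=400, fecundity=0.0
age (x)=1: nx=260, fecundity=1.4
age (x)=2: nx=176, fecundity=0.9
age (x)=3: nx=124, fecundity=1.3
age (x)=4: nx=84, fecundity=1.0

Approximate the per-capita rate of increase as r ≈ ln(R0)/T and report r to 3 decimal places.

lx = nx/n0 = nx/400: 1, 0.65, 0.44, 0.31, 0.21
R0 = Σ lx·mx = 0 + 0.91 + 0.396 + 0.403 + 0.21 = 1.919
Σ x·lx·mx = 3.751; T = 3.751/1.919 = 1.95466…
r ≈ ln(R0)/T = ln(1.919)/1.95466… = 0.33346… → 0.333

0.333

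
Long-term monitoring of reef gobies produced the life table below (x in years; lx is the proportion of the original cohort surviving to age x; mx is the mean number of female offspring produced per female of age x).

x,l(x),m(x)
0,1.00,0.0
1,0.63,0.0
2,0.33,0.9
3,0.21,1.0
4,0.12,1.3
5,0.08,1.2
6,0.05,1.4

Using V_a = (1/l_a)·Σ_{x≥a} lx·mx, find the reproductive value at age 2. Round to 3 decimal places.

2.512

lx·mx for x ≥ 2: 0.297, 0.21, 0.156, 0.096, 0.07 → sum = 0.829
V_2 = 0.829 / l_2 = 0.829 / 0.33 = 2.512121… → 2.512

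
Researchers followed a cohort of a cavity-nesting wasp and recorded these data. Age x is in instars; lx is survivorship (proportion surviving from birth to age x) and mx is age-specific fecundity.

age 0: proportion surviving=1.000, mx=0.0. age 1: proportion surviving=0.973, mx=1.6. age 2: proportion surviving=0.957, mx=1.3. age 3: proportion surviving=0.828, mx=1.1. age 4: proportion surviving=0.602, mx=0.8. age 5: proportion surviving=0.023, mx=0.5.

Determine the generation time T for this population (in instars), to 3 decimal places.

2.084

lx·mx: 0, 1.5568, 1.2441, 0.9108, 0.4816, 0.0115 → R0 = 4.2048
x·lx·mx: 0, 1.5568, 2.4882, 2.7324, 1.9264, 0.0575 → Σ = 8.7613
T = 8.7613 / 4.2048 = 2.083643… → 2.084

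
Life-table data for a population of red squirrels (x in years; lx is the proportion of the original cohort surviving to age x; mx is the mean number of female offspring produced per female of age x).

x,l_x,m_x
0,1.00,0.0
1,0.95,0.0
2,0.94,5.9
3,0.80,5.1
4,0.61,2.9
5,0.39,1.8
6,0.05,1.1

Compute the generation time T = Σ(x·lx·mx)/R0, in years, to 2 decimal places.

2.82

lx·mx: 0, 0, 5.546, 4.08, 1.769, 0.702, 0.055 → R0 = 12.152
x·lx·mx: 0, 0, 11.092, 12.24, 7.076, 3.51, 0.33 → Σ = 34.248
T = 34.248 / 12.152 = 2.818302… → 2.82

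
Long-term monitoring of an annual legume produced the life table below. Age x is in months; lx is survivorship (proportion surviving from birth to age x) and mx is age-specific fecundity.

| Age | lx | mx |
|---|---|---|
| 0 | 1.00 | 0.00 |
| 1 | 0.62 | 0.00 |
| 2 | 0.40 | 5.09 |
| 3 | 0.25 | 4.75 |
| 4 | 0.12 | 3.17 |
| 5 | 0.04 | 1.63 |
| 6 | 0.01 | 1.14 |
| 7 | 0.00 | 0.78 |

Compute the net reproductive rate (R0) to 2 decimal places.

3.68

lx·mx by age: 0, 0, 2.036, 1.1875, 0.3804, 0.0652, 0.0114, 0
R0 = Σ lx·mx = 3.6805 → 3.68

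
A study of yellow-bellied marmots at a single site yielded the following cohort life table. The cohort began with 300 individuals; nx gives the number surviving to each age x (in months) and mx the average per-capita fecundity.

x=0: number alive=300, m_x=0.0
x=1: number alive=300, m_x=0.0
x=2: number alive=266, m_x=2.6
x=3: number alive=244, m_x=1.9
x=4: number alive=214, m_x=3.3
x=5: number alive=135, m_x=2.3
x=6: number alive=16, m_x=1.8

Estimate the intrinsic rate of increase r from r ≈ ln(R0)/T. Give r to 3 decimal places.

lx = nx/n0 = nx/300: 1, 1, 0.88667…, 0.81333…, 0.71333…, 0.45, 0.05333…
R0 = Σ lx·mx = 0 + 0 + 2.30533… + 1.54533… + 2.354… + 1.035 + 0.096… = 7.335667…
Σ x·lx·mx = 24.413667…; T = 24.413667…/7.335667… = 3.32808…
r ≈ ln(R0)/T = ln(7.335667…)/3.32808… = 0.59877… → 0.599

0.599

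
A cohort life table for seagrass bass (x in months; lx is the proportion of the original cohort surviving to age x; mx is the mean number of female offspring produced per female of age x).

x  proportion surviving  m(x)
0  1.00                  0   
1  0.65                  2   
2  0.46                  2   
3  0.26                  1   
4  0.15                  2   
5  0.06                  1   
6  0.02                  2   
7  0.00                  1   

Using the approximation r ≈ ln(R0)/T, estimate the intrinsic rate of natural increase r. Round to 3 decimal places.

R0 = Σ lx·mx = 0 + 1.3 + 0.92 + 0.26 + 0.3 + 0.06 + 0.04 + 0 = 2.88
Σ x·lx·mx = 5.66; T = 5.66/2.88 = 1.96528…
r ≈ ln(R0)/T = ln(2.88)/1.96528… = 0.53824… → 0.538

0.538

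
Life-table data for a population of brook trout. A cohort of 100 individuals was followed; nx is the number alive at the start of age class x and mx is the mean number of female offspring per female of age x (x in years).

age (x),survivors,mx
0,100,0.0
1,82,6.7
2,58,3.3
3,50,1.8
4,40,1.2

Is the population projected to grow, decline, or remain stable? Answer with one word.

lx = nx/n0 = nx/100: 1, 0.82, 0.58, 0.5, 0.4
R0 = Σ lx·mx = 0 + 5.494 + 1.914 + 0.9 + 0.48 = 8.788
R0 > 1, so the population is growing.

growing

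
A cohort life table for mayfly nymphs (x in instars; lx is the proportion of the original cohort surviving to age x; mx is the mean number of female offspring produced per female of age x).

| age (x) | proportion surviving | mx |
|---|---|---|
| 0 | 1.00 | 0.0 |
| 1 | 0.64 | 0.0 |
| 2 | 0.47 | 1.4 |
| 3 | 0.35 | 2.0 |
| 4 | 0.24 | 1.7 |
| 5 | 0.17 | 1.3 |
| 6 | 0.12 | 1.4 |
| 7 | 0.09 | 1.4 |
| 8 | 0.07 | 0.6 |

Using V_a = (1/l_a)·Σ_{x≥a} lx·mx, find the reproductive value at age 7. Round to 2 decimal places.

1.87

lx·mx for x ≥ 7: 0.126, 0.042 → sum = 0.168
V_7 = 0.168 / l_7 = 0.168 / 0.09 = 1.866667… → 1.87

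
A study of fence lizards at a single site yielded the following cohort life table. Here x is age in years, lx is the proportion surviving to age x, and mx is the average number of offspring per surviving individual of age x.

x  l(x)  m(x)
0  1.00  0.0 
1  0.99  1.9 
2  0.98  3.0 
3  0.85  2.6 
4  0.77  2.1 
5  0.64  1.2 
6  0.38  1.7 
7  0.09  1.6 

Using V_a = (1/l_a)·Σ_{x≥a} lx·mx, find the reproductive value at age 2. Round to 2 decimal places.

lx·mx for x ≥ 2: 2.94, 2.21, 1.617, 0.768, 0.646, 0.144 → sum = 8.325
V_2 = 8.325 / l_2 = 8.325 / 0.98 = 8.494898… → 8.49

8.49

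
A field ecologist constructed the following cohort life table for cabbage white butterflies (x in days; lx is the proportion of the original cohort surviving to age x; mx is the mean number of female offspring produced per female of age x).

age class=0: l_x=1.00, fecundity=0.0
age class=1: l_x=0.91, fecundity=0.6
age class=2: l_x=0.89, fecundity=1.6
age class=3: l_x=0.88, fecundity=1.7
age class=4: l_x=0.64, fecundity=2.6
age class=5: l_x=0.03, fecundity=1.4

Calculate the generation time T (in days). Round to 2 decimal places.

lx·mx: 0, 0.546, 1.424, 1.496, 1.664, 0.042 → R0 = 5.172
x·lx·mx: 0, 0.546, 2.848, 4.488, 6.656, 0.21 → Σ = 14.748
T = 14.748 / 5.172 = 2.851508… → 2.85

2.85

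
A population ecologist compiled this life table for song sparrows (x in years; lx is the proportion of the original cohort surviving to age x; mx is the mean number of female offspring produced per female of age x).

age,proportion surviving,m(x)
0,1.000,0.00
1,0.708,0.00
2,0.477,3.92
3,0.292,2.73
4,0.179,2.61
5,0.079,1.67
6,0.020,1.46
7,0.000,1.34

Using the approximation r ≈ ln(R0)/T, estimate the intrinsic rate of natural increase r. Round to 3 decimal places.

0.445

R0 = Σ lx·mx = 0 + 0 + 1.86984 + 0.79716 + 0.46719 + 0.13193 + 0.0292 + 0 = 3.29532
Σ x·lx·mx = 8.83477; T = 8.83477/3.29532 = 2.68101…
r ≈ ln(R0)/T = ln(3.29532)/2.68101… = 0.4448… → 0.445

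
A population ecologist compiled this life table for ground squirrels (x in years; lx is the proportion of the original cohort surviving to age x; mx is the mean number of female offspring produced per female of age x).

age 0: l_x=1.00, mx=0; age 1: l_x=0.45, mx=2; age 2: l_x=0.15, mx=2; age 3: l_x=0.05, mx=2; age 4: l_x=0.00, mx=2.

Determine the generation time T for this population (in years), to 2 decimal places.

1.38

lx·mx: 0, 0.9, 0.3, 0.1, 0 → R0 = 1.3
x·lx·mx: 0, 0.9, 0.6, 0.3, 0 → Σ = 1.8
T = 1.8 / 1.3 = 1.384615… → 1.38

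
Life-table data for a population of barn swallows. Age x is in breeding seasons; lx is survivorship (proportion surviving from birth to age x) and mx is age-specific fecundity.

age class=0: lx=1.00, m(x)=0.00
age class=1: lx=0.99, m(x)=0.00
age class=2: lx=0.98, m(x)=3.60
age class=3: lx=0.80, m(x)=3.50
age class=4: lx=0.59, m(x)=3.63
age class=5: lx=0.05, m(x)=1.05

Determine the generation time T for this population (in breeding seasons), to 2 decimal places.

2.85

lx·mx: 0, 0, 3.528, 2.8, 2.1417, 0.0525 → R0 = 8.5222
x·lx·mx: 0, 0, 7.056, 8.4, 8.5668, 0.2625 → Σ = 24.2853
T = 24.2853 / 8.5222 = 2.849651… → 2.85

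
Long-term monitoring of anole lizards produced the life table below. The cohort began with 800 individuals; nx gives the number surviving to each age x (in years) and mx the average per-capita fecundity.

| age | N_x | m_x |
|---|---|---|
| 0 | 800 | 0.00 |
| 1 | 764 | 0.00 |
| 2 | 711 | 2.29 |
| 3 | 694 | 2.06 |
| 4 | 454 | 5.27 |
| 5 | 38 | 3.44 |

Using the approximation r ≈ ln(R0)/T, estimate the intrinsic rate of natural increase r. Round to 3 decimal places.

lx = nx/n0 = nx/800: 1, 0.955, 0.88875, 0.8675, 0.5675, 0.0475
R0 = Σ lx·mx = 0 + 0 + 2.03524… + 1.78705… + 2.99073… + 0.1634… = 6.976413…
Σ x·lx·mx = 22.211525…; T = 22.211525…/6.976413… = 3.1838…
r ≈ ln(R0)/T = ln(6.976413…)/3.1838… = 0.61013… → 0.610

0.610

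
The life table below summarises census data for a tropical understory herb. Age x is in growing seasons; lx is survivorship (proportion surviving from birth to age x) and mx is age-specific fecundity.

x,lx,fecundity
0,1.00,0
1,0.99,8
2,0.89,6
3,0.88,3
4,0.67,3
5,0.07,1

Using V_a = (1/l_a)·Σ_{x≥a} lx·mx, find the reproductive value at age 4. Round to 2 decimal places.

lx·mx for x ≥ 4: 2.01, 0.07 → sum = 2.08
V_4 = 2.08 / l_4 = 2.08 / 0.67 = 3.104478… → 3.10

3.10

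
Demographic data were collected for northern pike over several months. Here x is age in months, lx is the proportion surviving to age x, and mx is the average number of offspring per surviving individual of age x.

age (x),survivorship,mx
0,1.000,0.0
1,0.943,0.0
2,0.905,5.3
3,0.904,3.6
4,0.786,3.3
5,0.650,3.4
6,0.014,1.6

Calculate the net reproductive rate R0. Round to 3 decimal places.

lx·mx by age: 0, 0, 4.7965, 3.2544, 2.5938, 2.21, 0.0224
R0 = Σ lx·mx = 12.8771 → 12.877

12.877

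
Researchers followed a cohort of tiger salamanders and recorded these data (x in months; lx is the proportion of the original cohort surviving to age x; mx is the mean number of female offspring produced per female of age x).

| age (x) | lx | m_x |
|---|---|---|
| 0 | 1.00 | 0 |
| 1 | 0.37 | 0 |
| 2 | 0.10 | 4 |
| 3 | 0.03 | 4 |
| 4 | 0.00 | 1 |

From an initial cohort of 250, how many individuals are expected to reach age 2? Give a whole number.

25

Expected survivors = N0 · l_2 = 250 × 0.10 = 25 → 25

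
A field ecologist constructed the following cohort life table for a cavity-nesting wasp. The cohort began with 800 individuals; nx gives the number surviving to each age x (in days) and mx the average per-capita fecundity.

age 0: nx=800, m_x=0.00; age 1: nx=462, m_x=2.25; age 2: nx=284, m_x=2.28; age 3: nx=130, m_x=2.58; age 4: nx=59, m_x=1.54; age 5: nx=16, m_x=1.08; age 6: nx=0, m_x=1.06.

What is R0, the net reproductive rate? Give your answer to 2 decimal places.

2.66

lx = nx/n0 = nx/800: 1, 0.5775, 0.355, 0.1625, 0.07375, 0.02, 0
lx·mx by age: 0, 1.299375, 0.8094, 0.41925, 0.113575…, 0.0216, 0
R0 = Σ lx·mx = 2.6632… → 2.66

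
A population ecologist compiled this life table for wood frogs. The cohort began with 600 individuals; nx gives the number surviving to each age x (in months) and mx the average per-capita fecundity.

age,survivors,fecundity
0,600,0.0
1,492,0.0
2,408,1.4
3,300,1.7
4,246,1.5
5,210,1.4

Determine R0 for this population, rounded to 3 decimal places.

2.907

lx = nx/n0 = nx/600: 1, 0.82, 0.68, 0.5, 0.41, 0.35
lx·mx by age: 0, 0, 0.952, 0.85, 0.615, 0.49
R0 = Σ lx·mx = 2.907 → 2.907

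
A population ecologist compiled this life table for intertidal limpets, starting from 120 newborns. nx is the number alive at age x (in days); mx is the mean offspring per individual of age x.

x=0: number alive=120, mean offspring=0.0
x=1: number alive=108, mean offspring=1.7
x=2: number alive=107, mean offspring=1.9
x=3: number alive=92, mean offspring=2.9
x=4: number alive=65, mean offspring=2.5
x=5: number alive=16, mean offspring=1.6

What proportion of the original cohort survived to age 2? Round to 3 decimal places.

l_2 = n_2/n_0 = 107/120 = 0.891667… → 0.892

0.892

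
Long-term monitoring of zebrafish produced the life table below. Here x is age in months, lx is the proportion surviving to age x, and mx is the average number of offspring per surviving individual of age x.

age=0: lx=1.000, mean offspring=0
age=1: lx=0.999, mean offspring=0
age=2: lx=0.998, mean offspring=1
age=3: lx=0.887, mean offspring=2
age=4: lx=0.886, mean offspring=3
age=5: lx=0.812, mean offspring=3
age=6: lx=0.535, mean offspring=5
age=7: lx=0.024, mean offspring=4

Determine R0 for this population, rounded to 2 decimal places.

10.64

lx·mx by age: 0, 0, 0.998, 1.774, 2.658, 2.436, 2.675, 0.096
R0 = Σ lx·mx = 10.637 → 10.64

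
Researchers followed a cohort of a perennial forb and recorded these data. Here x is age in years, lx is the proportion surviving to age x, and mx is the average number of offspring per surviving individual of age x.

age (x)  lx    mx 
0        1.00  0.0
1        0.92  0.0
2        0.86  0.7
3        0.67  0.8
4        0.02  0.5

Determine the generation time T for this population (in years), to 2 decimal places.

2.48

lx·mx: 0, 0, 0.602, 0.536, 0.01 → R0 = 1.148
x·lx·mx: 0, 0, 1.204, 1.608, 0.04 → Σ = 2.852
T = 2.852 / 1.148 = 2.484321… → 2.48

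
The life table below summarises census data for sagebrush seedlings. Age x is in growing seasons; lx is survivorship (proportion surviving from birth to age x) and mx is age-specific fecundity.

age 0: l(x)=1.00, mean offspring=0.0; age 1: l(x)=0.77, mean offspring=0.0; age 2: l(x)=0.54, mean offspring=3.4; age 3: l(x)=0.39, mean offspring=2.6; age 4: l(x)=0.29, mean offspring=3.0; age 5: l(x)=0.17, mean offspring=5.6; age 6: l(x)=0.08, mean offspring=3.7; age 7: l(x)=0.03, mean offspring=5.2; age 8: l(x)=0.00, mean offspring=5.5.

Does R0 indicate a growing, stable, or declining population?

growing

R0 = Σ lx·mx = 0 + 0 + 1.836 + 1.014 + 0.87 + 0.952 + 0.296 + 0.156 + 0 = 5.124
R0 > 1, so the population is growing.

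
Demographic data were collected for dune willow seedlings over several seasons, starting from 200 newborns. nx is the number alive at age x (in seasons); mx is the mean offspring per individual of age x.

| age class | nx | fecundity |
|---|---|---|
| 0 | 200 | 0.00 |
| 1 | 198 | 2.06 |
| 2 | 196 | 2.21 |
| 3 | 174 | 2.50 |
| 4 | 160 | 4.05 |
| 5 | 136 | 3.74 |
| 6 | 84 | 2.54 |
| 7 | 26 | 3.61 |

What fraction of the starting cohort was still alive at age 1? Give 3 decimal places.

l_1 = n_1/n_0 = 198/200 = 0.99 → 0.990

0.990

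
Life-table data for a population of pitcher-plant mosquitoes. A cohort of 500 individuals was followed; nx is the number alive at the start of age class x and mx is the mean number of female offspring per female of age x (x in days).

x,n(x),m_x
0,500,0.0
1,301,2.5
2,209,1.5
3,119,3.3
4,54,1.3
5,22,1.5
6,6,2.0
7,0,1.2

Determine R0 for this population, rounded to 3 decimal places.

3.148

lx = nx/n0 = nx/500: 1, 0.602, 0.418, 0.238, 0.108, 0.044, 0.012, 0
lx·mx by age: 0, 1.505, 0.627, 0.7854, 0.1404, 0.066, 0.024, 0
R0 = Σ lx·mx = 3.1478 → 3.148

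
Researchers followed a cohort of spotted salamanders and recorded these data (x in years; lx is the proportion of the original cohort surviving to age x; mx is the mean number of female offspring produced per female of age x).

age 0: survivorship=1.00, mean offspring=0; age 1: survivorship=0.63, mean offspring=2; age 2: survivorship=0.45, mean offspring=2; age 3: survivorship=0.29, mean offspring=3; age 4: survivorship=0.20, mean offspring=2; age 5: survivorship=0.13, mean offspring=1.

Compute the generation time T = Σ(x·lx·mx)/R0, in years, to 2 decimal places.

lx·mx: 0, 1.26, 0.9, 0.87, 0.4, 0.13 → R0 = 3.56
x·lx·mx: 0, 1.26, 1.8, 2.61, 1.6, 0.65 → Σ = 7.92
T = 7.92 / 3.56 = 2.224719… → 2.22

2.22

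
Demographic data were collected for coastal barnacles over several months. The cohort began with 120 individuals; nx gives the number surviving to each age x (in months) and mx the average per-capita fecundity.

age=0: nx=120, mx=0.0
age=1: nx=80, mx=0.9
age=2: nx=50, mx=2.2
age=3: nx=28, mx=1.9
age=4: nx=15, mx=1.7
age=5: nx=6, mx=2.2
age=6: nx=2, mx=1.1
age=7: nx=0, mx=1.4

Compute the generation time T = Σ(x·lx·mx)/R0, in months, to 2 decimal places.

lx = nx/n0 = nx/120: 1, 0.66667…, 0.41667…, 0.23333…, 0.125, 0.05, 0.01667…, 0
lx·mx: 0, 0.6…, 0.916667…, 0.443333…, 0.2125, 0.11, 0.018333…, 0 → R0 = 2.300833…
x·lx·mx: 0, 0.6…, 1.833333…, 1.33…, 0.85, 0.55, 0.11…, 0 → Σ = 5.273333…
T = 5.273333… / 2.300833… = 2.291923… → 2.29

2.29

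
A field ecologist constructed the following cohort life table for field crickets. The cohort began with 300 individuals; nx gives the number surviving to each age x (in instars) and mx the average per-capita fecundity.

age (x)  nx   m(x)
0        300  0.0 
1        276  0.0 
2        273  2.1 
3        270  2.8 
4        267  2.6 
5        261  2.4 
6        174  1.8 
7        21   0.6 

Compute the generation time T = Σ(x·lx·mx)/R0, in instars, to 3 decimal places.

3.794

lx = nx/n0 = nx/300: 1, 0.92, 0.91, 0.9, 0.89, 0.87, 0.58, 0.07
lx·mx: 0, 0, 1.911, 2.52, 2.314, 2.088, 1.044, 0.042 → R0 = 9.919
x·lx·mx: 0, 0, 3.822, 7.56, 9.256, 10.44, 6.264, 0.294 → Σ = 37.636
T = 37.636 / 9.919 = 3.794334… → 3.794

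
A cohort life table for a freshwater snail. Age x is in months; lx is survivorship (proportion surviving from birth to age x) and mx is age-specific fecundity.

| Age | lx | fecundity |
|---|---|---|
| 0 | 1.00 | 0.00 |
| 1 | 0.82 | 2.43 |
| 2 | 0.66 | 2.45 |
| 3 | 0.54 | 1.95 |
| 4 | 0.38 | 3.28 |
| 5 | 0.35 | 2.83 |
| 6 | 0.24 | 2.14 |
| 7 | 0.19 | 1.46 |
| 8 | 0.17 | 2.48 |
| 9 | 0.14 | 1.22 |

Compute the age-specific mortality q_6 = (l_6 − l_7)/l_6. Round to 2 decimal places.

q_6 = (l_6 − l_7) / l_6 = (0.24 − 0.19) / 0.24
     = 0.05 / 0.24 = 0.208333… → 0.21

0.21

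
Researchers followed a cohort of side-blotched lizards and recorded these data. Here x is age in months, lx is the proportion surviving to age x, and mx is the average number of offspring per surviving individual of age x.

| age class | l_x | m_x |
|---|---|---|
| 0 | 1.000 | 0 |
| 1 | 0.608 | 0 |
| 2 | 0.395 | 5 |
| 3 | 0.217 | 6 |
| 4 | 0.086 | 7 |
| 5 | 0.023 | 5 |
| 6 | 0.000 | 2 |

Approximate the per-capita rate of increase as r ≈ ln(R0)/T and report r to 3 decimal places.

0.510

R0 = Σ lx·mx = 0 + 0 + 1.975 + 1.302 + 0.602 + 0.115 + 0 = 3.994
Σ x·lx·mx = 10.839; T = 10.839/3.994 = 2.71382…
r ≈ ln(R0)/T = ln(3.994)/2.71382… = 0.51027… → 0.510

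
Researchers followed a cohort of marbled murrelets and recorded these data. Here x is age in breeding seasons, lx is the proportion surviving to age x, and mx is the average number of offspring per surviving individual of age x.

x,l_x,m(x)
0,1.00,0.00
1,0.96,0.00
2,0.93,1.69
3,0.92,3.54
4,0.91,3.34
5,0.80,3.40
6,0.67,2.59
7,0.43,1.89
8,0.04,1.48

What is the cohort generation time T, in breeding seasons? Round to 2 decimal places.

lx·mx: 0, 0, 1.5717, 3.2568, 3.0394, 2.72, 1.7353, 0.8127, 0.0592 → R0 = 13.1951
x·lx·mx: 0, 0, 3.1434, 9.7704, 12.1576, 13.6, 10.4118, 5.6889, 0.4736 → Σ = 55.2457
T = 55.2457 / 13.1951 = 4.186835… → 4.19

4.19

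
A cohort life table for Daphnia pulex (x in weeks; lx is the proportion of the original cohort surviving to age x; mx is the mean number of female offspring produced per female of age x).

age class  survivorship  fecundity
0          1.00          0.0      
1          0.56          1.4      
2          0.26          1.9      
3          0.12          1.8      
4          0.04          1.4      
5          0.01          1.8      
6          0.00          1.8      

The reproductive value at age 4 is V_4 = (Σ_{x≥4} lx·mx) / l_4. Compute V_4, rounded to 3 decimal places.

1.850

lx·mx for x ≥ 4: 0.056, 0.018, 0 → sum = 0.074
V_4 = 0.074 / l_4 = 0.074 / 0.04 = 1.85 → 1.850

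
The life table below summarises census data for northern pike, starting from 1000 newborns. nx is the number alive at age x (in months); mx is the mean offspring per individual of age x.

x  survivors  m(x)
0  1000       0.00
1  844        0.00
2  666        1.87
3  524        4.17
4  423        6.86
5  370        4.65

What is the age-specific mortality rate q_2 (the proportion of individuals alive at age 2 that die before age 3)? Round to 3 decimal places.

0.213

lx = nx/n0 = nx/1000: 1, 0.844, 0.666, 0.524, 0.423, 0.37
q_2 = (l_2 − l_3) / l_2 = (0.666 − 0.524) / 0.666
     = 0.142 / 0.666 = 0.213213… → 0.213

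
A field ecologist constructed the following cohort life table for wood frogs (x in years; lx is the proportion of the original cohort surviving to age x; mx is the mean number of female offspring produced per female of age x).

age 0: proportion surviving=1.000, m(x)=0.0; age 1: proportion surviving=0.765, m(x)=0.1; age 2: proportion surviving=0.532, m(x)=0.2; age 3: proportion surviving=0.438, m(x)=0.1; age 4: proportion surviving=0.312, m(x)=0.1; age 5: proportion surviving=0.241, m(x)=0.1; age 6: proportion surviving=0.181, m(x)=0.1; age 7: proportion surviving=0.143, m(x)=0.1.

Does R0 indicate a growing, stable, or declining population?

declining

R0 = Σ lx·mx = 0 + 0.0765 + 0.1064 + 0.0438 + 0.0312 + 0.0241 + 0.0181 + 0.0143 = 0.3144
R0 < 1, so the population is declining.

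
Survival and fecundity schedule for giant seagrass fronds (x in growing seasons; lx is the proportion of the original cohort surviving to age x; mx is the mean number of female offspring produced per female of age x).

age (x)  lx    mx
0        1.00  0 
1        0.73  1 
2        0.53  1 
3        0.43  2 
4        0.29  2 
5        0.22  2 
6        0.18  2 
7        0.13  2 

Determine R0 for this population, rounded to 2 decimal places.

3.76

lx·mx by age: 0, 0.73, 0.53, 0.86, 0.58, 0.44, 0.36, 0.26
R0 = Σ lx·mx = 3.76 → 3.76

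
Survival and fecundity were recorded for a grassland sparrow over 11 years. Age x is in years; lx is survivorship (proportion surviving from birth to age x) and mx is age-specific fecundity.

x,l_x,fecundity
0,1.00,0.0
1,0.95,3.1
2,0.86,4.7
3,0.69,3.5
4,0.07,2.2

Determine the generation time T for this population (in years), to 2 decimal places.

lx·mx: 0, 2.945, 4.042, 2.415, 0.154 → R0 = 9.556
x·lx·mx: 0, 2.945, 8.084, 7.245, 0.616 → Σ = 18.89
T = 18.89 / 9.556 = 1.976769… → 1.98

1.98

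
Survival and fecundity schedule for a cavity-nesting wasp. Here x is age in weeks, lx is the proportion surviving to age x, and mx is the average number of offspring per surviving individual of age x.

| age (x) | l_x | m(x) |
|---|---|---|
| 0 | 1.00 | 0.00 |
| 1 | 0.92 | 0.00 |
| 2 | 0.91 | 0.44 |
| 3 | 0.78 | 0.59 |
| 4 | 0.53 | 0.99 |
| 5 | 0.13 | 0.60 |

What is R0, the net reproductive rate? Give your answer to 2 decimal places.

lx·mx by age: 0, 0, 0.4004, 0.4602, 0.5247, 0.078
R0 = Σ lx·mx = 1.4633 → 1.46

1.46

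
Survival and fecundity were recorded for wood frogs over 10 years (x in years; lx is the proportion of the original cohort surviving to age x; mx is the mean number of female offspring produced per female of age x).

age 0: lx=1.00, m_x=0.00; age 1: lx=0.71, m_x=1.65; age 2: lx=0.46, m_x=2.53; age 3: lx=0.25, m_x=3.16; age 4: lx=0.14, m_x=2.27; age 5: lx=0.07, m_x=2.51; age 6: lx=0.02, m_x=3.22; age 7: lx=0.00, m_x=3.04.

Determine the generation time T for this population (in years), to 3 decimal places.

2.282

lx·mx: 0, 1.1715, 1.1638, 0.79, 0.3178, 0.1757, 0.0644, 0 → R0 = 3.6832
x·lx·mx: 0, 1.1715, 2.3276, 2.37, 1.2712, 0.8785, 0.3864, 0 → Σ = 8.4052
T = 8.4052 / 3.6832 = 2.282037… → 2.282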